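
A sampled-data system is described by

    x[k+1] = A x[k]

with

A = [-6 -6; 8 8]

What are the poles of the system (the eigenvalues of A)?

0, 2

det(zI - A) = z^2 - (tr A)z + det A, with tr A = (-6) + 8 = 2 and det A = (-6)·8 - (-6)·8 = -48 - (-48) = 0.
So p(z) = det(zI - A) = z^2 - 2z.
Factor z^2 - 2z: two numbers with sum 2 and product 0 are 2 and 0, so z^2 - 2z = z(z - 2).
Hence p(z) = z (z - 2), with roots 0, 2.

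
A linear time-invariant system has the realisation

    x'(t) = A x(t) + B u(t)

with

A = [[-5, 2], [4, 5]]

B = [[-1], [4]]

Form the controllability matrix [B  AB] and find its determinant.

AB = [[13], [16]]
Controllability matrix C = [B  AB] = [[-1, 13], [4, 16]]
det(C) = (-1)·16 - 13·4 = -16 - 52 = -68
Since det(C) ≠ 0, rank(C) = 2 and the system is completely controllable.

-68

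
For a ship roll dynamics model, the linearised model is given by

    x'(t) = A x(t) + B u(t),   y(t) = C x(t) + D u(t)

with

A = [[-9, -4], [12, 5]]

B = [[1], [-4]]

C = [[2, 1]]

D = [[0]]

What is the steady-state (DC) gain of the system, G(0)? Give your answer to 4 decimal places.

G(0) = C(-A)^{-1}B + D = -C A^{-1} B + D.
det A = 3, so A^{-1} = (1/3)·adj(A) = [[5/3, 4/3], [-4, -3]]
A^{-1} B = [-11/3, 8]^T
C A^{-1} B = 2/3
G(0) = D - C A^{-1} B = 0 - (2/3) = -2/3 ≈ -0.6667

-0.6667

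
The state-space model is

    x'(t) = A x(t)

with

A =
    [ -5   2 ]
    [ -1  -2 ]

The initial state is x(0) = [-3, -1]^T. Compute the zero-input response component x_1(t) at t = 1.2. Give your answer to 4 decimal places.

det(sI - A) = s^2 - (tr A)s + det A, with tr A = (-5) + (-2) = -7 and det A = (-5)·(-2) - 2·(-1) = 10 - (-2) = 12.
So p(s) = det(sI - A) = s^2 + 7s + 12.
Factor s^2 + 7s + 12: two numbers with sum -7 and product 12 are -3 and -4, so s^2 + 7s + 12 = (s + 3)(s + 4).
Hence p(s) = (s + 3) (s + 4), with roots -4, -3.
The eigenvalues -4, -3 are distinct and real, so A is diagonalisable and x(t) = e^{At} x(0) = V diag(e^{λ_i t}) V^{-1} x(0), where the columns of V are the eigenvectors.
λ = -4: A - (-4)I = [[-1, 2], [-1, 2]]. Row 1 gives (-1)·v1 + 2·v2 = 0, so take v_1 = [2, 1]^T.
λ = -3: A - (-3)I = [[-2, 2], [-1, 1]]. Row 1 gives (-2)·v1 + 2·v2 = 0, so take v_2 = [1, 1]^T.
V = [v_1 v_2] = [[2, 1], [1, 1]] has det V = 1, so V^{-1} = adj(V)/det V = [[1, -1], [-1, 2]].
Modal coordinates z(0) = V^{-1} x(0): 1·(-3) + (-1)·(-1) = -2; (-1)·(-3) + 2·(-1) = 1; so z(0) = [-2, 1]^T.
x_1(t) = Σ_i (v_i)_1 · z_i(0) · e^{λ_i t} (row 1 of V times the modal terms).
x_1(1.2) = 2·(-2)·e^{-4·1.2} + 1·1·e^{-3·1.2} = (-4)·0.008230 + 1·0.027324 = -0.0056.

-0.0056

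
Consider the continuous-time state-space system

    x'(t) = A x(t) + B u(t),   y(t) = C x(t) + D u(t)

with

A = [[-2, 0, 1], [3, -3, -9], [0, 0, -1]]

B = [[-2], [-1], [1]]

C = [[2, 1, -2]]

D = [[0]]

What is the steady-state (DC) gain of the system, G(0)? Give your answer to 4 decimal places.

G(0) = C(-A)^{-1}B + D = -C A^{-1} B + D.
det A = -6, so A^{-1} = (1/-6)·adj(A) = [[-1/2, 0, -1/2], [-1/2, -1/3, 5/2], [0, 0, -1]]
A^{-1} B = [1/2, 23/6, -1]^T
C A^{-1} B = 41/6
G(0) = D - C A^{-1} B = 0 - (41/6) = -41/6 ≈ -6.8333

-6.8333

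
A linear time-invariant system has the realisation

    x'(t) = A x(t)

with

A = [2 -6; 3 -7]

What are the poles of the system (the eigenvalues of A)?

det(sI - A) = s^2 - (tr A)s + det A, with tr A = 2 + (-7) = -5 and det A = 2·(-7) - (-6)·3 = -14 - (-18) = 4.
So p(s) = det(sI - A) = s^2 + 5s + 4.
Factor s^2 + 5s + 4: two numbers with sum -5 and product 4 are -1 and -4, so s^2 + 5s + 4 = (s + 1)(s + 4).
Hence p(s) = (s + 1) (s + 4), with roots -4, -1.
All eigenvalues have negative real part, so the system is asymptotically stable.

-4, -1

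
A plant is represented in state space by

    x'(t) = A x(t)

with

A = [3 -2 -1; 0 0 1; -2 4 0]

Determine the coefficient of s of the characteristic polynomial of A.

-6

Expand det(sI - A) for the 3×3 matrix.
p(s) = s^3 - 3s^2 - 6s + 8.
(Check: constant term = det(-A) = (-1)^3 det A = 8; coefficient of s^2 = -tr A = -3.)
The coefficient of s is -6.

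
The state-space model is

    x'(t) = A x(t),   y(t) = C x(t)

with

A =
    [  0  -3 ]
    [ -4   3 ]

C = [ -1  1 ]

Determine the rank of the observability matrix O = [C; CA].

2

CA = [[-4, 6]]
Observability matrix O = [C; CA] = [[-1, 1], [-4, 6]]
det(O) = (-1)·6 - 1·(-4) = -6 - (-4) = -2 ≠ 0, so rank(O) = 2.
rank(O) = 2 = n, so the pair (A, C) is completely observable.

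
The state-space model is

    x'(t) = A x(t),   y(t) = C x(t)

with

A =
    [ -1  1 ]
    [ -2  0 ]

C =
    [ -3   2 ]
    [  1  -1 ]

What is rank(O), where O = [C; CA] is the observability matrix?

2

CA = [[-1, -3], [1, 1]]
Observability matrix O = [C; CA] = [[-3, 2], [1, -1], [-1, -3], [1, 1]]
Take the 2×2 submatrix of O formed by rows 1, 2: [[-3, 2], [1, -1]]. Its determinant is (-3)·(-1) - 2·1 = 3 - 2 = 1 ≠ 0.
So rank(O) ≥ 2; since O has 2 columns, rank(O) = 2.
rank(O) = 2 = n, so the pair (A, C) is completely observable.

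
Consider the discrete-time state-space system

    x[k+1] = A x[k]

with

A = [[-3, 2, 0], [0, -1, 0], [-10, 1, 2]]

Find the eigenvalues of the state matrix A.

det(zI - A) = z^3 - (tr A)z^2 + (M11 + M22 + M33)z - det A, where Mii is the 2×2 principal minor of A obtained by deleting row i and column i.
tr A = (-3) + (-1) + 2 = -2; M11 = (-1)·2 - 0·1 = -2 - 0 = -2; M22 = (-3)·2 - 0·(-10) = -6 - 0 = -6; M33 = (-3)·(-1) - 2·0 = 3 - 0 = 3; sum of minors = -5.
det A = (-3)·((-1)·2 - 0·1) - 2·(0·2 - 0·(-10)) + 0·(0·1 - (-1)·(-10)) = (-3)·(-2) - 2·0 + 0·(-10) = 6.
So p(z) = det(zI - A) = z^3 + 2z^2 - 5z - 6.
Rational-root test: any integer root divides -6. Testing small divisors, z = -1 works: p(-1) = -1 + 2 + 5 + (-6) = 0, so (z + 1) is a factor.
Dividing, p(z) = (z + 1)(z^2 + z - 6).
Factor z^2 + z - 6: two numbers with sum -1 and product -6 are 2 and -3, so z^2 + z - 6 = (z - 2)(z + 3).
Hence p(z) = (z - 2) (z + 1) (z + 3), with roots -3, -1, 2.

-3, -1, 2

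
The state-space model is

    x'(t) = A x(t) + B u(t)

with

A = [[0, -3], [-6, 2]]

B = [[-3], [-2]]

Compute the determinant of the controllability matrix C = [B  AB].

-30

AB = [[6], [14]]
Controllability matrix C = [B  AB] = [[-3, 6], [-2, 14]]
det(C) = (-3)·14 - 6·(-2) = -42 - (-12) = -30
Since det(C) ≠ 0, rank(C) = 2 and the system is completely controllable.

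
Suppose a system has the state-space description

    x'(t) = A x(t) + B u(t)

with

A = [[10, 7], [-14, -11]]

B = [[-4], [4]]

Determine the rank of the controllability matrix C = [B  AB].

AB = [[-12], [12]]
Controllability matrix C = [B  AB] = [[-4, -12], [4, 12]]
Every column of C is a scalar multiple of column 1 = [-4, 4] (multipliers 1, 3), so the columns span a one-dimensional space.
C ≠ 0, hence rank(C) = 1.
rank(C) = 1 < n = 2, so the pair (A, B) is not completely controllable.

1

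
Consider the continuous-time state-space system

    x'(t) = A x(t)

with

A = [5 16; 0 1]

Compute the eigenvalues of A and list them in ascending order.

1, 5

det(sI - A) = s^2 - (tr A)s + det A, with tr A = 5 + 1 = 6 and det A = 5·1 - 16·0 = 5 - 0 = 5.
So p(s) = det(sI - A) = s^2 - 6s + 5.
Factor s^2 - 6s + 5: two numbers with sum 6 and product 5 are 5 and 1, so s^2 - 6s + 5 = (s - 5)(s - 1).
Hence p(s) = (s - 5) (s - 1), with roots 1, 5.
At least one eigenvalue has non-negative real part, so the system is not asymptotically stable.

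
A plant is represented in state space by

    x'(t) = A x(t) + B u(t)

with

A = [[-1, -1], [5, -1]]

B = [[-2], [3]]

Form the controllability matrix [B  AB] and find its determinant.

29

AB = [[-1], [-13]]
Controllability matrix C = [B  AB] = [[-2, -1], [3, -13]]
det(C) = (-2)·(-13) - (-1)·3 = 26 - (-3) = 29
Since det(C) ≠ 0, rank(C) = 2 and the system is completely controllable.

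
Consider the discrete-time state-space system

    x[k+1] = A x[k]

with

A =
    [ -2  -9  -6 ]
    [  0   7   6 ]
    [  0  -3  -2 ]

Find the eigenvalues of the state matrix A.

det(zI - A) = z^3 - (tr A)z^2 + (M11 + M22 + M33)z - det A, where Mii is the 2×2 principal minor of A obtained by deleting row i and column i.
tr A = (-2) + 7 + (-2) = 3; M11 = 7·(-2) - 6·(-3) = -14 - (-18) = 4; M22 = (-2)·(-2) - (-6)·0 = 4 - 0 = 4; M33 = (-2)·7 - (-9)·0 = -14 - 0 = -14; sum of minors = -6.
det A = (-2)·(7·(-2) - 6·(-3)) - (-9)·(0·(-2) - 6·0) + (-6)·(0·(-3) - 7·0) = (-2)·4 - (-9)·0 + (-6)·0 = -8.
So p(z) = det(zI - A) = z^3 - 3z^2 - 6z + 8.
Rational-root test: any integer root divides 8. Testing small divisors, z = 1 works: p(1) = 1 + (-3) + (-6) + 8 = 0, so (z - 1) is a factor.
Dividing, p(z) = (z - 1)(z^2 - 2z - 8).
Factor z^2 - 2z - 8: two numbers with sum 2 and product -8 are 4 and -2, so z^2 - 2z - 8 = (z - 4)(z + 2).
Hence p(z) = (z - 4) (z - 1) (z + 2), with roots -2, 1, 4.

-2, 1, 4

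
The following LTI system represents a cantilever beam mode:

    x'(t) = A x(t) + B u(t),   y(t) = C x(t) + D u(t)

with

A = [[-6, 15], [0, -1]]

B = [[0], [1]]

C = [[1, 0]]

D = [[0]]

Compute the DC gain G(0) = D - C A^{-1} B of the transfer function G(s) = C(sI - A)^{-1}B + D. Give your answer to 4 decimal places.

2.5000

G(0) = C(-A)^{-1}B + D = -C A^{-1} B + D.
det A = 6, so A^{-1} = (1/6)·adj(A) = [[-1/6, -5/2], [0, -1]]
A^{-1} B = [-5/2, -1]^T
C A^{-1} B = -5/2
G(0) = D - C A^{-1} B = 0 - (-5/2) = 5/2 ≈ 2.5000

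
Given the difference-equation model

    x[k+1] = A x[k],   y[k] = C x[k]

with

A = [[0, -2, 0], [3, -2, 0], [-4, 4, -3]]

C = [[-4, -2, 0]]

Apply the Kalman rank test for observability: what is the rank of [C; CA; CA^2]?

2

CA = [[-6, 12, 0]]
CA^2 = [[36, -12, 0]]
Observability matrix O = [C; CA; CA^2] = [[-4, -2, 0], [-6, 12, 0], [36, -12, 0]]
Column 3 of O is identically zero, so rank(O) ≤ 2.
The 2×2 minor from rows 1, 2, columns 1, 2 is (-4)·12 - (-2)·(-6) = -48 - 12 = -60 ≠ 0, so rank(O) = 2.
rank(O) = 2 < n = 3, so the pair (A, C) is not completely observable.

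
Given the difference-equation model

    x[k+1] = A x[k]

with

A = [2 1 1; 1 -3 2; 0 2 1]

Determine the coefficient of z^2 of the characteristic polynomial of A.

Expand det(zI - A) for the 3×3 matrix.
p(z) = z^3 - 12z + 13.
(Check: constant term = det(-A) = (-1)^3 det A = 13; coefficient of z^2 = -tr A = 0.)
The coefficient of z^2 is 0.

0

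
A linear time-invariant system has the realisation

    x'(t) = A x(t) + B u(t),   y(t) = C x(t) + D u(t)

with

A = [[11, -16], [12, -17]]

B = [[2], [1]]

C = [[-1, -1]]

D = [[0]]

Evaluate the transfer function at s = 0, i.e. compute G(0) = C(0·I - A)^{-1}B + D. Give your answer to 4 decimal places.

G(0) = C(-A)^{-1}B + D = -C A^{-1} B + D.
det A = 5, so A^{-1} = (1/5)·adj(A) = [[-17/5, 16/5], [-12/5, 11/5]]
A^{-1} B = [-18/5, -13/5]^T
C A^{-1} B = 31/5
G(0) = D - C A^{-1} B = 0 - (31/5) = -31/5 ≈ -6.2000

-6.2000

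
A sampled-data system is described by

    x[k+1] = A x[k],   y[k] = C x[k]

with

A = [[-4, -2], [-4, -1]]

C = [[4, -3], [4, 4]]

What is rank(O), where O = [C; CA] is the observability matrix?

CA = [[-4, -5], [-32, -12]]
Observability matrix O = [C; CA] = [[4, -3], [4, 4], [-4, -5], [-32, -12]]
Take the 2×2 submatrix of O formed by rows 1, 2: [[4, -3], [4, 4]]. Its determinant is 4·4 - (-3)·4 = 16 - (-12) = 28 ≠ 0.
So rank(O) ≥ 2; since O has 2 columns, rank(O) = 2.
rank(O) = 2 = n, so the pair (A, C) is completely observable.

2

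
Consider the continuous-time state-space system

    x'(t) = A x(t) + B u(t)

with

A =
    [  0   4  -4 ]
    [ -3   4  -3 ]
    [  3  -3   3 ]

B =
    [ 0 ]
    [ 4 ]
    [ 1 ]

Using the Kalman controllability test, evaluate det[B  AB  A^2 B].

AB = [[12], [13], [-9]]
A^2B = [[88], [43], [-30]]
Controllability matrix C = [B  AB  A^2B] = [[0, 12, 88], [4, 13, 43], [1, -9, -30]]
Expanding along the first row, det(C) = 0·(13·(-30) - 43·(-9)) - 12·(4·(-30) - 43·1) + 88·(4·(-9) - 13·1) = 0·(-3) - 12·(-163) + 88·(-49) = -2356
Since det(C) ≠ 0, rank(C) = 3 and the system is completely controllable.

-2356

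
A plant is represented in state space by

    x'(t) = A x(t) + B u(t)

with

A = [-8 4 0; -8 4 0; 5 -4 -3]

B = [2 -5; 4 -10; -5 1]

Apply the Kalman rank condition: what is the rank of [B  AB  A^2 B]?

2

AB = [[0, 0], [0, 0], [9, 12]]
A^2B = [[0, 0], [0, 0], [-27, -36]]
Controllability matrix C = [B  AB  A^2B] = [[2, -5, 0, 0, 0, 0], [4, -10, 0, 0, 0, 0], [-5, 1, 9, 12, -27, -36]]
The rows r1, r2, r3 of C are linearly dependent: -2·r1 + r2 = 0 (check each entry), so rank(C) ≤ 2.
The 2×2 minor from rows 1, 3, columns 1, 2 is 2·1 - (-5)·(-5) = 2 - 25 = -23 ≠ 0, so rank(C) = 2.
rank(C) = 2 < n = 3, so the pair (A, B) is not completely controllable.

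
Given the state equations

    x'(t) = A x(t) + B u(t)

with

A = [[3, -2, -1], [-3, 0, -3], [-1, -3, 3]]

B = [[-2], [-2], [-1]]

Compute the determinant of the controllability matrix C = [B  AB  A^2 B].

114

AB = [[-1], [9], [5]]
A^2B = [[-26], [-12], [-11]]
Controllability matrix C = [B  AB  A^2B] = [[-2, -1, -26], [-2, 9, -12], [-1, 5, -11]]
Expanding along the first row, det(C) = (-2)·(9·(-11) - (-12)·5) - (-1)·((-2)·(-11) - (-12)·(-1)) + (-26)·((-2)·5 - 9·(-1)) = (-2)·(-39) - (-1)·10 + (-26)·(-1) = 114
Since det(C) ≠ 0, rank(C) = 3 and the system is completely controllable.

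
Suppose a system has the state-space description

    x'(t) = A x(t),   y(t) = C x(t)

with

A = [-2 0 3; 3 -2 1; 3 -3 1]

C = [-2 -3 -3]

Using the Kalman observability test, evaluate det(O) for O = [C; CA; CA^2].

CA = [[-14, 15, -12]]
CA^2 = [[37, 6, -39]]
Observability matrix O = [C; CA; CA^2] = [[-2, -3, -3], [-14, 15, -12], [37, 6, -39]]
Expanding along the first row, det(O) = (-2)·(15·(-39) - (-12)·6) - (-3)·((-14)·(-39) - (-12)·37) + (-3)·((-14)·6 - 15·37) = (-2)·(-513) - (-3)·990 + (-3)·(-639) = 5913
Since det(O) ≠ 0, rank(O) = 3 and the system is completely observable.

5913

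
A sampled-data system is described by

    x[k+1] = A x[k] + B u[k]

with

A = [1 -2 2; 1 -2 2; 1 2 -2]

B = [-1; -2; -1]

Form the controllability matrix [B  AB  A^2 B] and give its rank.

AB = [[1], [1], [-3]]
A^2B = [[-7], [-7], [9]]
Controllability matrix C = [B  AB  A^2B] = [[-1, 1, -7], [-2, 1, -7], [-1, -3, 9]]
det(C) = (-1)·(1·9 - (-7)·(-3)) - 1·((-2)·9 - (-7)·(-1)) + (-7)·((-2)·(-3) - 1·(-1)) = (-1)·(-12) - 1·(-25) + (-7)·7 = -12 ≠ 0, so rank(C) = 3.
rank(C) = 3 = n, so the pair (A, B) is completely controllable.

3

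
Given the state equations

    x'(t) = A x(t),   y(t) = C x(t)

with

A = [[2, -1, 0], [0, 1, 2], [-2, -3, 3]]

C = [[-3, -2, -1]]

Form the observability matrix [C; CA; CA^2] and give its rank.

3

CA = [[-4, 4, -7]]
CA^2 = [[6, 29, -13]]
Observability matrix O = [C; CA; CA^2] = [[-3, -2, -1], [-4, 4, -7], [6, 29, -13]]
det(O) = (-3)·(4·(-13) - (-7)·29) - (-2)·((-4)·(-13) - (-7)·6) + (-1)·((-4)·29 - 4·6) = (-3)·151 - (-2)·94 + (-1)·(-140) = -125 ≠ 0, so rank(O) = 3.
rank(O) = 3 = n, so the pair (A, C) is completely observable.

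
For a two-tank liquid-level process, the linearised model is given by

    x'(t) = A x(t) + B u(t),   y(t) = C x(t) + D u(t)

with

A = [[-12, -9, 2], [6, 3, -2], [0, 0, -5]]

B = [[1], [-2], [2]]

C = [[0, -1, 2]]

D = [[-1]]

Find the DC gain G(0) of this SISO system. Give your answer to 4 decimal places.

G(0) = C(-A)^{-1}B + D = -C A^{-1} B + D.
det A = -90, so A^{-1} = (1/-90)·adj(A) = [[1/6, 1/2, -2/15], [-1/3, -2/3, 2/15], [0, 0, -1/5]]
A^{-1} B = [-11/10, 19/15, -2/5]^T
C A^{-1} B = -31/15
G(0) = D - C A^{-1} B = -1 - (-31/15) = 16/15 ≈ 1.0667

1.0667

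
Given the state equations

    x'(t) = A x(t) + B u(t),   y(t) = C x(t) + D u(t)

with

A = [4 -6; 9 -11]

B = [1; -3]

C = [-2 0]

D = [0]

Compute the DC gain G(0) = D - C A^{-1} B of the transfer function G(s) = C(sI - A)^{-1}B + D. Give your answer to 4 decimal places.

G(0) = C(-A)^{-1}B + D = -C A^{-1} B + D.
det A = 10, so A^{-1} = (1/10)·adj(A) = [[-11/10, 3/5], [-9/10, 2/5]]
A^{-1} B = [-29/10, -21/10]^T
C A^{-1} B = 29/5
G(0) = D - C A^{-1} B = 0 - (29/5) = -29/5 ≈ -5.8000

-5.8000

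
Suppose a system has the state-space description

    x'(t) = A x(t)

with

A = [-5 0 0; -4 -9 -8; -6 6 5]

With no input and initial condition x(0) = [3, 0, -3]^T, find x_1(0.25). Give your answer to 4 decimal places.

det(sI - A) = s^3 - (tr A)s^2 + (M11 + M22 + M33)s - det A, where Mii is the 2×2 principal minor of A obtained by deleting row i and column i.
tr A = (-5) + (-9) + 5 = -9; M11 = (-9)·5 - (-8)·6 = -45 - (-48) = 3; M22 = (-5)·5 - 0·(-6) = -25 - 0 = -25; M33 = (-5)·(-9) - 0·(-4) = 45 - 0 = 45; sum of minors = 23.
det A = (-5)·((-9)·5 - (-8)·6) - 0·((-4)·5 - (-8)·(-6)) + 0·((-4)·6 - (-9)·(-6)) = (-5)·3 - 0·(-68) + 0·(-78) = -15.
So p(s) = det(sI - A) = s^3 + 9s^2 + 23s + 15.
Rational-root test: any integer root divides 15. Testing small divisors, s = -1 works: p(-1) = -1 + 9 + (-23) + 15 = 0, so (s + 1) is a factor.
Dividing, p(s) = (s + 1)(s^2 + 8s + 15).
Factor s^2 + 8s + 15: two numbers with sum -8 and product 15 are -3 and -5, so s^2 + 8s + 15 = (s + 3)(s + 5).
Hence p(s) = (s + 1) (s + 3) (s + 5), with roots -5, -3, -1.
The eigenvalues -5, -3, -1 are distinct and real, so A is diagonalisable and x(t) = e^{At} x(0) = V diag(e^{λ_i t}) V^{-1} x(0), where the columns of V are the eigenvectors.
λ = -5: A - (-5)I = [[0, 0, 0], [-4, -4, -8], [-6, 6, 10]]. v must be orthogonal to every row; (row 2) × (row 3) = [8, 88, -48], so take v_1 = [1, 11, -6]^T.
λ = -3: A - (-3)I = [[-2, 0, 0], [-4, -6, -8], [-6, 6, 8]]. v must be orthogonal to every row; (row 1) × (row 2) = [0, -16, 12], so take v_2 = [0, -4, 3]^T.
λ = -1: A - (-1)I = [[-4, 0, 0], [-4, -8, -8], [-6, 6, 6]]. v must be orthogonal to every row; (row 1) × (row 2) = [0, -32, 32], so take v_3 = [0, -1, 1]^T.
V = [v_1 v_2 v_3] = [[1, 0, 0], [11, -4, -1], [-6, 3, 1]] has det V = -1, so V^{-1} = adj(V)/det V = [[1, 0, 0], [5, -1, -1], [-9, 3, 4]].
Modal coordinates z(0) = V^{-1} x(0): 1·3 + 0·0 + 0·(-3) = 3; 5·3 + (-1)·0 + (-1)·(-3) = 18; (-9)·3 + 3·0 + 4·(-3) = -39; so z(0) = [3, 18, -39]^T.
x_1(t) = Σ_i (v_i)_1 · z_i(0) · e^{λ_i t} (row 1 of V times the modal terms).
x_1(0.25) = 1·3·e^{-5·0.25} + 0·18·e^{-3·0.25} + 0·(-39)·e^{-1·0.25} = 3·0.286505 + 0·0.472367 + 0·0.778801 = 0.8595.

0.8595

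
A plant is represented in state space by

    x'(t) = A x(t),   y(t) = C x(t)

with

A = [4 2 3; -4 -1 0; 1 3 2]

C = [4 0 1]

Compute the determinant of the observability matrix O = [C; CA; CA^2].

523

CA = [[17, 11, 14]]
CA^2 = [[38, 65, 79]]
Observability matrix O = [C; CA; CA^2] = [[4, 0, 1], [17, 11, 14], [38, 65, 79]]
Expanding along the first row, det(O) = 4·(11·79 - 14·65) - 0·(17·79 - 14·38) + 1·(17·65 - 11·38) = 4·(-41) - 0·811 + 1·687 = 523
Since det(O) ≠ 0, rank(O) = 3 and the system is completely observable.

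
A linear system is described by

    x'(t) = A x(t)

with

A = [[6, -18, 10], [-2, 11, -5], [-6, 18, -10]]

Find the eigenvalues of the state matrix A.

det(sI - A) = s^3 - (tr A)s^2 + (M11 + M22 + M33)s - det A, where Mii is the 2×2 principal minor of A obtained by deleting row i and column i.
tr A = 6 + 11 + (-10) = 7; M11 = 11·(-10) - (-5)·18 = -110 - (-90) = -20; M22 = 6·(-10) - 10·(-6) = -60 - (-60) = 0; M33 = 6·11 - (-18)·(-2) = 66 - 36 = 30; sum of minors = 10.
det A = 6·(11·(-10) - (-5)·18) - (-18)·((-2)·(-10) - (-5)·(-6)) + 10·((-2)·18 - 11·(-6)) = 6·(-20) - (-18)·(-10) + 10·30 = 0.
So p(s) = det(sI - A) = s^3 - 7s^2 + 10s.
The constant term is 0, so p(s) = s(s^2 - 7s + 10).
Factor s^2 - 7s + 10: two numbers with sum 7 and product 10 are 5 and 2, so s^2 - 7s + 10 = (s - 5)(s - 2).
Hence p(s) = s (s - 5) (s - 2), with roots 0, 2, 5.
At least one eigenvalue has non-negative real part, so the system is not asymptotically stable.

0, 2, 5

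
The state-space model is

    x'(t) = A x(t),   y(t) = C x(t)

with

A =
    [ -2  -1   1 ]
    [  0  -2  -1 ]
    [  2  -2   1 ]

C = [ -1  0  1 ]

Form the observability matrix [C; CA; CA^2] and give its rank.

CA = [[4, -1, 0]]
CA^2 = [[-8, -2, 5]]
Observability matrix O = [C; CA; CA^2] = [[-1, 0, 1], [4, -1, 0], [-8, -2, 5]]
det(O) = (-1)·((-1)·5 - 0·(-2)) - 0·(4·5 - 0·(-8)) + 1·(4·(-2) - (-1)·(-8)) = (-1)·(-5) - 0·20 + 1·(-16) = -11 ≠ 0, so rank(O) = 3.
rank(O) = 3 = n, so the pair (A, C) is completely observable.

3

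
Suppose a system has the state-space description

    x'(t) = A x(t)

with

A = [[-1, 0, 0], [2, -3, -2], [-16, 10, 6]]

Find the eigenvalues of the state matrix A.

-1, 1, 2

det(sI - A) = s^3 - (tr A)s^2 + (M11 + M22 + M33)s - det A, where Mii is the 2×2 principal minor of A obtained by deleting row i and column i.
tr A = (-1) + (-3) + 6 = 2; M11 = (-3)·6 - (-2)·10 = -18 - (-20) = 2; M22 = (-1)·6 - 0·(-16) = -6 - 0 = -6; M33 = (-1)·(-3) - 0·2 = 3 - 0 = 3; sum of minors = -1.
det A = (-1)·((-3)·6 - (-2)·10) - 0·(2·6 - (-2)·(-16)) + 0·(2·10 - (-3)·(-16)) = (-1)·2 - 0·(-20) + 0·(-28) = -2.
So p(s) = det(sI - A) = s^3 - 2s^2 - s + 2.
Rational-root test: any integer root divides 2. Testing small divisors, s = -1 works: p(-1) = -1 + (-2) + 1 + 2 = 0, so (s + 1) is a factor.
Dividing, p(s) = (s + 1)(s^2 - 3s + 2).
Factor s^2 - 3s + 2: two numbers with sum 3 and product 2 are 2 and 1, so s^2 - 3s + 2 = (s - 2)(s - 1).
Hence p(s) = (s - 2) (s - 1) (s + 1), with roots -1, 1, 2.
At least one eigenvalue has non-negative real part, so the system is not asymptotically stable.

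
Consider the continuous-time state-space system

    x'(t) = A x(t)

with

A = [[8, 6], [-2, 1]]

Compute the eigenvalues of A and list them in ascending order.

det(sI - A) = s^2 - (tr A)s + det A, with tr A = 8 + 1 = 9 and det A = 8·1 - 6·(-2) = 8 - (-12) = 20.
So p(s) = det(sI - A) = s^2 - 9s + 20.
Factor s^2 - 9s + 20: two numbers with sum 9 and product 20 are 5 and 4, so s^2 - 9s + 20 = (s - 5)(s - 4).
Hence p(s) = (s - 5) (s - 4), with roots 4, 5.
At least one eigenvalue has non-negative real part, so the system is not asymptotically stable.

4, 5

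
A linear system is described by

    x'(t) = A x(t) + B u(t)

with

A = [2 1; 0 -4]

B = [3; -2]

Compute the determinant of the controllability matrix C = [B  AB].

AB = [[4], [8]]
Controllability matrix C = [B  AB] = [[3, 4], [-2, 8]]
det(C) = 3·8 - 4·(-2) = 24 - (-8) = 32
Since det(C) ≠ 0, rank(C) = 2 and the system is completely controllable.

32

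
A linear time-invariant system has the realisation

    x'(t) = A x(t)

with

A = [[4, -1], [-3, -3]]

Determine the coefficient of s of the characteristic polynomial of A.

For a 2×2 matrix, det(sI - A) = s^2 - (tr A)s + det A.
tr A = 1, det A = -15.
So p(s) = s^2 - s - 15.
The coefficient of s is -1.

-1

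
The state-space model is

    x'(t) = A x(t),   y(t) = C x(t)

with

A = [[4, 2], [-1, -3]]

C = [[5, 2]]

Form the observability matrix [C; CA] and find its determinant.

CA = [[18, 4]]
Observability matrix O = [C; CA] = [[5, 2], [18, 4]]
det(O) = 5·4 - 2·18 = 20 - 36 = -16
Since det(O) ≠ 0, rank(O) = 2 and the system is completely observable.

-16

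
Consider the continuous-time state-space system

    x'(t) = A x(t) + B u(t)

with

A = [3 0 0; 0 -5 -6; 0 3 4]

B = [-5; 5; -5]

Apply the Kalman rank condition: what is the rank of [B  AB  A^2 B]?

2

AB = [[-15], [5], [-5]]
A^2B = [[-45], [5], [-5]]
Controllability matrix C = [B  AB  A^2B] = [[-5, -15, -45], [5, 5, 5], [-5, -5, -5]]
The rows r1, r2, r3 of C are linearly dependent: r2 + r3 = 0 (check each entry), so rank(C) ≤ 2.
The 2×2 minor from rows 1, 2, columns 1, 2 is (-5)·5 - (-15)·5 = -25 - (-75) = 50 ≠ 0, so rank(C) = 2.
rank(C) = 2 < n = 3, so the pair (A, B) is not completely controllable.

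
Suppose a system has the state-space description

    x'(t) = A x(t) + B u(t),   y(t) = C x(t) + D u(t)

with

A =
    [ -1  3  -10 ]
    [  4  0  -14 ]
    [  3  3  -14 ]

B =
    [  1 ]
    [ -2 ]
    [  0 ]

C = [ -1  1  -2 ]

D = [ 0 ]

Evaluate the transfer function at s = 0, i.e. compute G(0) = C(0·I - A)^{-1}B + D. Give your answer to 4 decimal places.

G(0) = C(-A)^{-1}B + D = -C A^{-1} B + D.
det A = -120, so A^{-1} = (1/-120)·adj(A) = [[-7/20, -1/10, 7/20], [-7/60, -11/30, 9/20], [-1/10, -1/10, 1/10]]
A^{-1} B = [-3/20, 37/60, 1/10]^T
C A^{-1} B = 17/30
G(0) = D - C A^{-1} B = 0 - (17/30) = -17/30 ≈ -0.5667

-0.5667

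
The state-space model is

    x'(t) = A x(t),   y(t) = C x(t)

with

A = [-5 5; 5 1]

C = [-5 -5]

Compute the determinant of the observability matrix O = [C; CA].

CA = [[0, -30]]
Observability matrix O = [C; CA] = [[-5, -5], [0, -30]]
det(O) = (-5)·(-30) - (-5)·0 = 150 - 0 = 150
Since det(O) ≠ 0, rank(O) = 2 and the system is completely observable.

150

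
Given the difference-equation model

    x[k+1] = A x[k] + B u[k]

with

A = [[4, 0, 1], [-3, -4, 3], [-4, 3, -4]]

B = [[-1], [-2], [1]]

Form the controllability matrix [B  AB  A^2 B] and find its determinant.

-939

AB = [[-3], [14], [-6]]
A^2B = [[-18], [-65], [78]]
Controllability matrix C = [B  AB  A^2B] = [[-1, -3, -18], [-2, 14, -65], [1, -6, 78]]
Expanding along the first row, det(C) = (-1)·(14·78 - (-65)·(-6)) - (-3)·((-2)·78 - (-65)·1) + (-18)·((-2)·(-6) - 14·1) = (-1)·702 - (-3)·(-91) + (-18)·(-2) = -939
Since det(C) ≠ 0, rank(C) = 3 and the system is completely controllable.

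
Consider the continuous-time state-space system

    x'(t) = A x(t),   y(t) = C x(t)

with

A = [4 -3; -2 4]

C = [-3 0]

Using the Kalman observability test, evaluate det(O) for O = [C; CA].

-27

CA = [[-12, 9]]
Observability matrix O = [C; CA] = [[-3, 0], [-12, 9]]
det(O) = (-3)·9 - 0·(-12) = -27 - 0 = -27
Since det(O) ≠ 0, rank(O) = 2 and the system is completely observable.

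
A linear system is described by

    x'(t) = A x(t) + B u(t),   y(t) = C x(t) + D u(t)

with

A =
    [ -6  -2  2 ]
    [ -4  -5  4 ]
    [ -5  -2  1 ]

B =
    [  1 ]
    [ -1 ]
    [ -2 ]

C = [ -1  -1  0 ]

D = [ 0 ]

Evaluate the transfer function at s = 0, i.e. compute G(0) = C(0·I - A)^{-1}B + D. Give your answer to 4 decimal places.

G(0) = C(-A)^{-1}B + D = -C A^{-1} B + D.
det A = -20, so A^{-1} = (1/-20)·adj(A) = [[-3/20, 1/10, -1/10], [4/5, -1/5, -4/5], [17/20, 1/10, -11/10]]
A^{-1} B = [-1/20, 13/5, 59/20]^T
C A^{-1} B = -51/20
G(0) = D - C A^{-1} B = 0 - (-51/20) = 51/20 ≈ 2.5500

2.5500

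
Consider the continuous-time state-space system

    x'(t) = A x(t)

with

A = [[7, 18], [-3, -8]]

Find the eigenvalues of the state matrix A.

det(sI - A) = s^2 - (tr A)s + det A, with tr A = 7 + (-8) = -1 and det A = 7·(-8) - 18·(-3) = -56 - (-54) = -2.
So p(s) = det(sI - A) = s^2 + s - 2.
Factor s^2 + s - 2: two numbers with sum -1 and product -2 are 1 and -2, so s^2 + s - 2 = (s - 1)(s + 2).
Hence p(s) = (s - 1) (s + 2), with roots -2, 1.
At least one eigenvalue has non-negative real part, so the system is not asymptotically stable.

-2, 1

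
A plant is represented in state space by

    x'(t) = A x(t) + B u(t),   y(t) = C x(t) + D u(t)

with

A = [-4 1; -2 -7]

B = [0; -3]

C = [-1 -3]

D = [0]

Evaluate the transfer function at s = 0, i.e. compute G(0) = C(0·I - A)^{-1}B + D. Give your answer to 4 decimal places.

G(0) = C(-A)^{-1}B + D = -C A^{-1} B + D.
det A = 30, so A^{-1} = (1/30)·adj(A) = [[-7/30, -1/30], [1/15, -2/15]]
A^{-1} B = [1/10, 2/5]^T
C A^{-1} B = -13/10
G(0) = D - C A^{-1} B = 0 - (-13/10) = 13/10 ≈ 1.3000

1.3000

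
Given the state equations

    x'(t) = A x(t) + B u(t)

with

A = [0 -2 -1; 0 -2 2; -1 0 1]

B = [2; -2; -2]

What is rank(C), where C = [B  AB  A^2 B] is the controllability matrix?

3

AB = [[6], [0], [-4]]
A^2B = [[4], [-8], [-10]]
Controllability matrix C = [B  AB  A^2B] = [[2, 6, 4], [-2, 0, -8], [-2, -4, -10]]
det(C) = 2·(0·(-10) - (-8)·(-4)) - 6·((-2)·(-10) - (-8)·(-2)) + 4·((-2)·(-4) - 0·(-2)) = 2·(-32) - 6·4 + 4·8 = -56 ≠ 0, so rank(C) = 3.
rank(C) = 3 = n, so the pair (A, B) is completely controllable.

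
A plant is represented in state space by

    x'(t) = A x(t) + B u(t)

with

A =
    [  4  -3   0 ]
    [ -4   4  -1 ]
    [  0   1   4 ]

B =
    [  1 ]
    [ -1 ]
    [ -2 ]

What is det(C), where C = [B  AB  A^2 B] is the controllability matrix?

35

AB = [[7], [-6], [-9]]
A^2B = [[46], [-43], [-42]]
Controllability matrix C = [B  AB  A^2B] = [[1, 7, 46], [-1, -6, -43], [-2, -9, -42]]
Expanding along the first row, det(C) = 1·((-6)·(-42) - (-43)·(-9)) - 7·((-1)·(-42) - (-43)·(-2)) + 46·((-1)·(-9) - (-6)·(-2)) = 1·(-135) - 7·(-44) + 46·(-3) = 35
Since det(C) ≠ 0, rank(C) = 3 and the system is completely controllable.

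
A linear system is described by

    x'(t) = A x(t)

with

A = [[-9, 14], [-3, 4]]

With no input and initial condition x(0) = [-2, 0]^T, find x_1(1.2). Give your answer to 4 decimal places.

0.7061

det(sI - A) = s^2 - (tr A)s + det A, with tr A = (-9) + 4 = -5 and det A = (-9)·4 - 14·(-3) = -36 - (-42) = 6.
So p(s) = det(sI - A) = s^2 + 5s + 6.
Factor s^2 + 5s + 6: two numbers with sum -5 and product 6 are -2 and -3, so s^2 + 5s + 6 = (s + 2)(s + 3).
Hence p(s) = (s + 2) (s + 3), with roots -3, -2.
The eigenvalues -3, -2 are distinct and real, so A is diagonalisable and x(t) = e^{At} x(0) = V diag(e^{λ_i t}) V^{-1} x(0), where the columns of V are the eigenvectors.
λ = -3: A - (-3)I = [[-6, 14], [-3, 7]]. Row 1 gives (-6)·v1 + 14·v2 = 0, so take v_1 = [-7, -3]^T.
λ = -2: A - (-2)I = [[-7, 14], [-3, 6]]. Row 1 gives (-7)·v1 + 14·v2 = 0, so take v_2 = [2, 1]^T.
V = [v_1 v_2] = [[-7, 2], [-3, 1]] has det V = -1, so V^{-1} = adj(V)/det V = [[-1, 2], [-3, 7]].
Modal coordinates z(0) = V^{-1} x(0): (-1)·(-2) + 2·0 = 2; (-3)·(-2) + 7·0 = 6; so z(0) = [2, 6]^T.
x_1(t) = Σ_i (v_i)_1 · z_i(0) · e^{λ_i t} (row 1 of V times the modal terms).
x_1(1.2) = (-7)·2·e^{-3·1.2} + 2·6·e^{-2·1.2} = (-14)·0.027324 + 12·0.090718 = 0.7061.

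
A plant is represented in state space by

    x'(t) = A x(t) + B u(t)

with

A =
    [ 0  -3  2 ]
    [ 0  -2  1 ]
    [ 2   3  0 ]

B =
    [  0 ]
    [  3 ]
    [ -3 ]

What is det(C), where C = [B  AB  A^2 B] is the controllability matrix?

AB = [[-15], [-9], [9]]
A^2B = [[45], [27], [-57]]
Controllability matrix C = [B  AB  A^2B] = [[0, -15, 45], [3, -9, 27], [-3, 9, -57]]
Expanding along the first row, det(C) = 0·((-9)·(-57) - 27·9) - (-15)·(3·(-57) - 27·(-3)) + 45·(3·9 - (-9)·(-3)) = 0·270 - (-15)·(-90) + 45·0 = -1350
Since det(C) ≠ 0, rank(C) = 3 and the system is completely controllable.

-1350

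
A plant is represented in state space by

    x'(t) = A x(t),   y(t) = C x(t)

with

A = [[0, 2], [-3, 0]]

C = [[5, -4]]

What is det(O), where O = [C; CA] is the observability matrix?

CA = [[12, 10]]
Observability matrix O = [C; CA] = [[5, -4], [12, 10]]
det(O) = 5·10 - (-4)·12 = 50 - (-48) = 98
Since det(O) ≠ 0, rank(O) = 2 and the system is completely observable.

98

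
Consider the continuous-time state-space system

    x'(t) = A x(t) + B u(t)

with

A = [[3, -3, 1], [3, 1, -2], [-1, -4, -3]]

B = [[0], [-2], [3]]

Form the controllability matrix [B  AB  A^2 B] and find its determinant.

AB = [[9], [-8], [-1]]
A^2B = [[50], [21], [26]]
Controllability matrix C = [B  AB  A^2B] = [[0, 9, 50], [-2, -8, 21], [3, -1, 26]]
Expanding along the first row, det(C) = 0·((-8)·26 - 21·(-1)) - 9·((-2)·26 - 21·3) + 50·((-2)·(-1) - (-8)·3) = 0·(-187) - 9·(-115) + 50·26 = 2335
Since det(C) ≠ 0, rank(C) = 3 and the system is completely controllable.

2335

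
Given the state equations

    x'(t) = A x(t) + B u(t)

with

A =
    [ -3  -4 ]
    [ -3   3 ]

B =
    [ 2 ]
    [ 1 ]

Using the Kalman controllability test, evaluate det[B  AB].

AB = [[-10], [-3]]
Controllability matrix C = [B  AB] = [[2, -10], [1, -3]]
det(C) = 2·(-3) - (-10)·1 = -6 - (-10) = 4
Since det(C) ≠ 0, rank(C) = 2 and the system is completely controllable.

4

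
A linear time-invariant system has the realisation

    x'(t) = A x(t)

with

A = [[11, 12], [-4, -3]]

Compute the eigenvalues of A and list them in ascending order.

3, 5

det(sI - A) = s^2 - (tr A)s + det A, with tr A = 11 + (-3) = 8 and det A = 11·(-3) - 12·(-4) = -33 - (-48) = 15.
So p(s) = det(sI - A) = s^2 - 8s + 15.
Factor s^2 - 8s + 15: two numbers with sum 8 and product 15 are 5 and 3, so s^2 - 8s + 15 = (s - 5)(s - 3).
Hence p(s) = (s - 5) (s - 3), with roots 3, 5.
At least one eigenvalue has non-negative real part, so the system is not asymptotically stable.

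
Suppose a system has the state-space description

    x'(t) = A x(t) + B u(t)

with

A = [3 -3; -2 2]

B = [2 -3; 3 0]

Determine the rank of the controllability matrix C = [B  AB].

AB = [[-3, -9], [2, 6]]
Controllability matrix C = [B  AB] = [[2, -3, -3, -9], [3, 0, 2, 6]]
Take the 2×2 submatrix of C formed by columns 1, 2: [[2, -3], [3, 0]]. Its determinant is 2·0 - (-3)·3 = 0 - (-9) = 9 ≠ 0.
So rank(C) ≥ 2; since C has 2 rows, rank(C) = 2.
rank(C) = 2 = n, so the pair (A, B) is completely controllable.

2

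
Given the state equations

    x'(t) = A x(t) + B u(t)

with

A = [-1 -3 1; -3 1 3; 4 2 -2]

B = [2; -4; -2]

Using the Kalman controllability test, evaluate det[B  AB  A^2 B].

-1440

AB = [[8], [-16], [4]]
A^2B = [[44], [-28], [-8]]
Controllability matrix C = [B  AB  A^2B] = [[2, 8, 44], [-4, -16, -28], [-2, 4, -8]]
Expanding along the first row, det(C) = 2·((-16)·(-8) - (-28)·4) - 8·((-4)·(-8) - (-28)·(-2)) + 44·((-4)·4 - (-16)·(-2)) = 2·240 - 8·(-24) + 44·(-48) = -1440
Since det(C) ≠ 0, rank(C) = 3 and the system is completely controllable.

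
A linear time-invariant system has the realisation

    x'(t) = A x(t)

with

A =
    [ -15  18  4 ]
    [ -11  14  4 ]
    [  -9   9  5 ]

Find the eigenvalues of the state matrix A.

-4, 3, 5

det(sI - A) = s^3 - (tr A)s^2 + (M11 + M22 + M33)s - det A, where Mii is the 2×2 principal minor of A obtained by deleting row i and column i.
tr A = (-15) + 14 + 5 = 4; M11 = 14·5 - 4·9 = 70 - 36 = 34; M22 = (-15)·5 - 4·(-9) = -75 - (-36) = -39; M33 = (-15)·14 - 18·(-11) = -210 - (-198) = -12; sum of minors = -17.
det A = (-15)·(14·5 - 4·9) - 18·((-11)·5 - 4·(-9)) + 4·((-11)·9 - 14·(-9)) = (-15)·34 - 18·(-19) + 4·27 = -60.
So p(s) = det(sI - A) = s^3 - 4s^2 - 17s + 60.
Rational-root test: any integer root divides 60. Testing small divisors, s = 3 works: p(3) = 27 + (-36) + (-51) + 60 = 0, so (s - 3) is a factor.
Dividing, p(s) = (s - 3)(s^2 - s - 20).
Factor s^2 - s - 20: two numbers with sum 1 and product -20 are 5 and -4, so s^2 - s - 20 = (s - 5)(s + 4).
Hence p(s) = (s - 5) (s - 3) (s + 4), with roots -4, 3, 5.
At least one eigenvalue has non-negative real part, so the system is not asymptotically stable.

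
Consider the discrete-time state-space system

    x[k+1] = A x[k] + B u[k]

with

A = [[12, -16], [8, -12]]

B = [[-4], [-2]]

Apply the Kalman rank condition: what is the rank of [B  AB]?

1

AB = [[-16], [-8]]
Controllability matrix C = [B  AB] = [[-4, -16], [-2, -8]]
Every column of C is a scalar multiple of column 1 = [-4, -2] (multipliers 1, 4), so the columns span a one-dimensional space.
C ≠ 0, hence rank(C) = 1.
rank(C) = 1 < n = 2, so the pair (A, B) is not completely controllable.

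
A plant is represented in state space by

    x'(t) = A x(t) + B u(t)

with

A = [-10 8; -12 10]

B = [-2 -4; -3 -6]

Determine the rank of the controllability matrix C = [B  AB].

1

AB = [[-4, -8], [-6, -12]]
Controllability matrix C = [B  AB] = [[-2, -4, -4, -8], [-3, -6, -6, -12]]
Every column of C is a scalar multiple of column 1 = [-2, -3] (multipliers 1, 2, 2, 4), so the columns span a one-dimensional space.
C ≠ 0, hence rank(C) = 1.
rank(C) = 1 < n = 2, so the pair (A, B) is not completely controllable.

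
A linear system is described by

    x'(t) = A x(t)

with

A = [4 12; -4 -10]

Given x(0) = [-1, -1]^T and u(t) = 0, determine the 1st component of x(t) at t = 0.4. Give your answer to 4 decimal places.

det(sI - A) = s^2 - (tr A)s + det A, with tr A = 4 + (-10) = -6 and det A = 4·(-10) - 12·(-4) = -40 - (-48) = 8.
So p(s) = det(sI - A) = s^2 + 6s + 8.
Factor s^2 + 6s + 8: two numbers with sum -6 and product 8 are -2 and -4, so s^2 + 6s + 8 = (s + 2)(s + 4).
Hence p(s) = (s + 2) (s + 4), with roots -4, -2.
The eigenvalues -4, -2 are distinct and real, so A is diagonalisable and x(t) = e^{At} x(0) = V diag(e^{λ_i t}) V^{-1} x(0), where the columns of V are the eigenvectors.
λ = -4: A - (-4)I = [[8, 12], [-4, -6]]. Row 1 gives 8·v1 + 12·v2 = 0, so take v_1 = [-3, 2]^T.
λ = -2: A - (-2)I = [[6, 12], [-4, -8]]. Row 1 gives 6·v1 + 12·v2 = 0, so take v_2 = [-2, 1]^T.
V = [v_1 v_2] = [[-3, -2], [2, 1]] has det V = 1, so V^{-1} = adj(V)/det V = [[1, 2], [-2, -3]].
Modal coordinates z(0) = V^{-1} x(0): 1·(-1) + 2·(-1) = -3; (-2)·(-1) + (-3)·(-1) = 5; so z(0) = [-3, 5]^T.
x_1(t) = Σ_i (v_i)_1 · z_i(0) · e^{λ_i t} (row 1 of V times the modal terms).
x_1(0.4) = (-3)·(-3)·e^{-4·0.4} + (-2)·5·e^{-2·0.4} = 9·0.201897 + (-10)·0.449329 = -2.6762.

-2.6762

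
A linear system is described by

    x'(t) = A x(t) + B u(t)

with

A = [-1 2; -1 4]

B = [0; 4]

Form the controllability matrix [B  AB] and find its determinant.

AB = [[8], [16]]
Controllability matrix C = [B  AB] = [[0, 8], [4, 16]]
det(C) = 0·16 - 8·4 = 0 - 32 = -32
Since det(C) ≠ 0, rank(C) = 2 and the system is completely controllable.

-32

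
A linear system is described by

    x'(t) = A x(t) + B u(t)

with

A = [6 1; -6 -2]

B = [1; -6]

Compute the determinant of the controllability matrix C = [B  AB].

6

AB = [[0], [6]]
Controllability matrix C = [B  AB] = [[1, 0], [-6, 6]]
det(C) = 1·6 - 0·(-6) = 6 - 0 = 6
Since det(C) ≠ 0, rank(C) = 2 and the system is completely controllable.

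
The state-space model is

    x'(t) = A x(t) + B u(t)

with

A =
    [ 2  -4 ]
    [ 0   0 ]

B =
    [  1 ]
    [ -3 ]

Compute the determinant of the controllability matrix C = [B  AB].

42

AB = [[14], [0]]
Controllability matrix C = [B  AB] = [[1, 14], [-3, 0]]
det(C) = 1·0 - 14·(-3) = 0 - (-42) = 42
Since det(C) ≠ 0, rank(C) = 2 and the system is completely controllable.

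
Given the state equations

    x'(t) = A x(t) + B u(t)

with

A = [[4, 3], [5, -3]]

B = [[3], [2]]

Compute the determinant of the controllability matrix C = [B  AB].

-9

AB = [[18], [9]]
Controllability matrix C = [B  AB] = [[3, 18], [2, 9]]
det(C) = 3·9 - 18·2 = 27 - 36 = -9
Since det(C) ≠ 0, rank(C) = 2 and the system is completely controllable.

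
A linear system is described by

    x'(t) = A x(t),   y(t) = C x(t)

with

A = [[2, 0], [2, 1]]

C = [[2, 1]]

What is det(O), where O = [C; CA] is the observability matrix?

-4

CA = [[6, 1]]
Observability matrix O = [C; CA] = [[2, 1], [6, 1]]
det(O) = 2·1 - 1·6 = 2 - 6 = -4
Since det(O) ≠ 0, rank(O) = 2 and the system is completely observable.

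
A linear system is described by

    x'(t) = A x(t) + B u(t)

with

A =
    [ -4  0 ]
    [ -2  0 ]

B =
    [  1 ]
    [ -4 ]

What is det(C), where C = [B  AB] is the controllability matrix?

AB = [[-4], [-2]]
Controllability matrix C = [B  AB] = [[1, -4], [-4, -2]]
det(C) = 1·(-2) - (-4)·(-4) = -2 - 16 = -18
Since det(C) ≠ 0, rank(C) = 2 and the system is completely controllable.

-18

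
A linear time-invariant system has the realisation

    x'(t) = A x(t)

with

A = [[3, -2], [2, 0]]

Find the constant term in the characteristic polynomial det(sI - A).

4

For a 2×2 matrix, det(sI - A) = s^2 - (tr A)s + det A.
tr A = 3, det A = 4.
So p(s) = s^2 - 3s + 4.
The constant term is 4.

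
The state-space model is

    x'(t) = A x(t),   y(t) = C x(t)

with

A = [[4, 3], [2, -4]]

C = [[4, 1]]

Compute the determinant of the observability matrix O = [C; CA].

14

CA = [[18, 8]]
Observability matrix O = [C; CA] = [[4, 1], [18, 8]]
det(O) = 4·8 - 1·18 = 32 - 18 = 14
Since det(O) ≠ 0, rank(O) = 2 and the system is completely observable.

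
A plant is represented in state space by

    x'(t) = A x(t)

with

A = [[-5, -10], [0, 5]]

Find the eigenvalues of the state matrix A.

-5, 5

det(sI - A) = s^2 - (tr A)s + det A, with tr A = (-5) + 5 = 0 and det A = (-5)·5 - (-10)·0 = -25 - 0 = -25.
So p(s) = det(sI - A) = s^2 - 25.
Factor s^2 - 25: two numbers with sum 0 and product -25 are 5 and -5, so s^2 - 25 = (s - 5)(s + 5).
Hence p(s) = (s - 5) (s + 5), with roots -5, 5.
At least one eigenvalue has non-negative real part, so the system is not asymptotically stable.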